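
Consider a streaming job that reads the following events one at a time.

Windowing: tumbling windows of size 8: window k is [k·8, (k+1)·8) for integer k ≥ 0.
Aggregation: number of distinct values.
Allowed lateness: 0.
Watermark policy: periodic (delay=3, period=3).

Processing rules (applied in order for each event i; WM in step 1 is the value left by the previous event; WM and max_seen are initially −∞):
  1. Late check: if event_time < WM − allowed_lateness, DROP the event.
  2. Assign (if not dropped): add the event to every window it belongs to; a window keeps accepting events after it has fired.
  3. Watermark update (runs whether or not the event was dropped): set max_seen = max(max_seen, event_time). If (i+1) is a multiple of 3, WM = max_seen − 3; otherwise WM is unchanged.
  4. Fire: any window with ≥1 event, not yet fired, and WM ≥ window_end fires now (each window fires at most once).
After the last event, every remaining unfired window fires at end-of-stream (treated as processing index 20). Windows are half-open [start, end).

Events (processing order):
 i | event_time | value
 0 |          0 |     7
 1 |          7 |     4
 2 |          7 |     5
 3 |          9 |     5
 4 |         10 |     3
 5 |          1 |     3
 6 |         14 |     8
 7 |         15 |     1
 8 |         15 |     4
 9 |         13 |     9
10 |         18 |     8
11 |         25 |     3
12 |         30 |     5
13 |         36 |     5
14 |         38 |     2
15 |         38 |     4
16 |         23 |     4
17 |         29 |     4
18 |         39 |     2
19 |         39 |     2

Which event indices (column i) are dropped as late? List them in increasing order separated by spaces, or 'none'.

i=0 t=0 v=7: → [0,8); WM=−∞
i=1 t=7 v=4: → [0,8); WM=−∞
i=2 t=7 v=5: → [0,8); WM=4
i=3 t=9 v=5: → [8,16); WM=4
i=4 t=10 v=3: → [8,16); WM=4
i=5 t=1 v=3: DROP (t<4-0); WM=7
i=6 t=14 v=8: → [8,16); WM=7
i=7 t=15 v=1: → [8,16); WM=7
i=8 t=15 v=4: → [8,16); WM=12; [0,8) fires=3
i=9 t=13 v=9: → [8,16); WM=12
i=10 t=18 v=8: → [16,24); WM=12
i=11 t=25 v=3: → [24,32); WM=22; [8,16) fires=6
i=12 t=30 v=5: → [24,32); WM=22
i=13 t=36 v=5: → [32,40); WM=22
i=14 t=38 v=2: → [32,40); WM=35; [16,24) fires=1 [24,32) fires=2
i=15 t=38 v=4: → [32,40); WM=35
i=16 t=23 v=4: DROP (t<35-0); WM=35
i=17 t=29 v=4: DROP (t<35-0); WM=35
i=18 t=39 v=2: → [32,40); WM=35
i=19 t=39 v=2: → [32,40); WM=35

5 16 17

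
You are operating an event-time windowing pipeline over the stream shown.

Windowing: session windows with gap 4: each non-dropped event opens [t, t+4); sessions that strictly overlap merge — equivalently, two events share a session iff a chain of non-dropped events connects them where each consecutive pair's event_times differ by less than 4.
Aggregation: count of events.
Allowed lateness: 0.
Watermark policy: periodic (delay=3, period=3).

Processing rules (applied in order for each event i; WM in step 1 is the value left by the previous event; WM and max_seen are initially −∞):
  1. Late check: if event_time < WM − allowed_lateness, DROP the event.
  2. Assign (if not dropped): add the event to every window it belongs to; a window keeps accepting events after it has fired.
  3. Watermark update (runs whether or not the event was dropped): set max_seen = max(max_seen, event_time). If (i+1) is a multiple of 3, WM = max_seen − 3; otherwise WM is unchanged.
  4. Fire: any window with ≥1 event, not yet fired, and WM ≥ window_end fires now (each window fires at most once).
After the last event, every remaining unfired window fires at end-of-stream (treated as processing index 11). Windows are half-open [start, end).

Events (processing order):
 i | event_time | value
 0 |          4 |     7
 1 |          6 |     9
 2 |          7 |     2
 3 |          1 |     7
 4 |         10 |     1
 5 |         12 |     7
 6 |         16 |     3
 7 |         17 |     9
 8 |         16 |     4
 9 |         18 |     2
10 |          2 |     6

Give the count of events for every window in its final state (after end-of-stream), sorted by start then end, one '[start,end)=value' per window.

[4,16)=5 [16,22)=4

i=0 t=4 v=7: → [4,8); WM=−∞
i=1 t=6 v=9: → [4,10); WM=−∞
i=2 t=7 v=2: → [4,11); WM=4
i=3 t=1 v=7: DROP (t<4-0); WM=4
i=4 t=10 v=1: → [4,14); WM=4
i=5 t=12 v=7: → [4,16); WM=9
i=6 t=16 v=3: → [16,20); WM=9
i=7 t=17 v=9: → [16,21); WM=9
i=8 t=16 v=4: → [16,21); WM=14
i=9 t=18 v=2: → [16,22); WM=14
i=10 t=2 v=6: DROP (t<14-0); WM=14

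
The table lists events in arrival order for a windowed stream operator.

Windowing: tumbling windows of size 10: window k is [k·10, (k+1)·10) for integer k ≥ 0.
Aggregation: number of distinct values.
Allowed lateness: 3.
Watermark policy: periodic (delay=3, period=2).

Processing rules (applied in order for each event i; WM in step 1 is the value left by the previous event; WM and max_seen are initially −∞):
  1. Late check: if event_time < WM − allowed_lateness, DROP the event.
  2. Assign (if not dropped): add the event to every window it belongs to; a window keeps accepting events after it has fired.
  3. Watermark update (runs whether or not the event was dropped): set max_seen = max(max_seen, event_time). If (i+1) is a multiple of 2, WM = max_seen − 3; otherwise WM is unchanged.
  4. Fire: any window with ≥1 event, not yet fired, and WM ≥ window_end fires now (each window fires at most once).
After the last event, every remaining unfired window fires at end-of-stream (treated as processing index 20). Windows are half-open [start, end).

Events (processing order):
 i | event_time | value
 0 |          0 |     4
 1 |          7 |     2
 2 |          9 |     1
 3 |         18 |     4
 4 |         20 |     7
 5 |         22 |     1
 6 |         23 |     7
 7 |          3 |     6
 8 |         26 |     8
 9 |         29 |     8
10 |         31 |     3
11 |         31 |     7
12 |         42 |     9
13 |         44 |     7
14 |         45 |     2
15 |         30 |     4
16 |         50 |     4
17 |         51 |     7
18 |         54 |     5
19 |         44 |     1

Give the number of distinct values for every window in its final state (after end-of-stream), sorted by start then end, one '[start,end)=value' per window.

[0,10)=3 [10,20)=1 [20,30)=3 [30,40)=2 [40,50)=3 [50,60)=3

i=0 t=0 v=4: → [0,10); WM=−∞
i=1 t=7 v=2: → [0,10); WM=4
i=2 t=9 v=1: → [0,10); WM=4
i=3 t=18 v=4: → [10,20); WM=15; [0,10) fires=3
i=4 t=20 v=7: → [20,30); WM=15
i=5 t=22 v=1: → [20,30); WM=19
i=6 t=23 v=7: → [20,30); WM=19
i=7 t=3 v=6: DROP (t<19-3); WM=20; [10,20) fires=1
i=8 t=26 v=8: → [20,30); WM=20
i=9 t=29 v=8: → [20,30); WM=26
i=10 t=31 v=3: → [30,40); WM=26
i=11 t=31 v=7: → [30,40); WM=28
i=12 t=42 v=9: → [40,50); WM=28
i=13 t=44 v=7: → [40,50); WM=41; [20,30) fires=3 [30,40) fires=2
i=14 t=45 v=2: → [40,50); WM=41
i=15 t=30 v=4: DROP (t<41-3); WM=42
i=16 t=50 v=4: → [50,60); WM=42
i=17 t=51 v=7: → [50,60); WM=48
i=18 t=54 v=5: → [50,60); WM=48
i=19 t=44 v=1: DROP (t<48-3); WM=51; [40,50) fires=3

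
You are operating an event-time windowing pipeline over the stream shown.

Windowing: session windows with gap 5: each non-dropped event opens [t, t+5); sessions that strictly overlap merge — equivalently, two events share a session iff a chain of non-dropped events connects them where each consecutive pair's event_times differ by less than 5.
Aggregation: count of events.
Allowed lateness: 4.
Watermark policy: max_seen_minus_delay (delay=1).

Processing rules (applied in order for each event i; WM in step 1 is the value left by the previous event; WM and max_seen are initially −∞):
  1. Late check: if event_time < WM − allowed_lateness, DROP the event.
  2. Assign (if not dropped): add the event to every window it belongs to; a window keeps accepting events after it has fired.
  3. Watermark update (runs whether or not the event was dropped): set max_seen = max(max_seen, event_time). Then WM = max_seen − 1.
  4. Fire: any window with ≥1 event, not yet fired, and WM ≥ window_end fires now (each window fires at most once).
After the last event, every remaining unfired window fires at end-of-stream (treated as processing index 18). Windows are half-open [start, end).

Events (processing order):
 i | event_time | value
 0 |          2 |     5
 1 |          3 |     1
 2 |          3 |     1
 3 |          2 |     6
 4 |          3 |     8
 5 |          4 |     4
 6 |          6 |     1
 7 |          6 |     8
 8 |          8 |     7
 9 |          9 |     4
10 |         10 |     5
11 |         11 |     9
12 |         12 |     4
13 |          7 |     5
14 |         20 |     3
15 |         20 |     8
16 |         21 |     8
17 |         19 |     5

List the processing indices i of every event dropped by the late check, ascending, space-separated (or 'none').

none

i=0 t=2 v=5: → [2,7); WM=1
i=1 t=3 v=1: → [2,8); WM=2
i=2 t=3 v=1: → [2,8); WM=2
i=3 t=2 v=6: → [2,8); WM=2
i=4 t=3 v=8: → [2,8); WM=2
i=5 t=4 v=4: → [2,9); WM=3
i=6 t=6 v=1: → [2,11); WM=5
i=7 t=6 v=8: → [2,11); WM=5
i=8 t=8 v=7: → [2,13); WM=7
i=9 t=9 v=4: → [2,14); WM=8
i=10 t=10 v=5: → [2,15); WM=9
i=11 t=11 v=9: → [2,16); WM=10
i=12 t=12 v=4: → [2,17); WM=11
i=13 t=7 v=5: → [2,17); WM=11
i=14 t=20 v=3: → [20,25); WM=19
i=15 t=20 v=8: → [20,25); WM=19
i=16 t=21 v=8: → [20,26); WM=20
i=17 t=19 v=5: → [19,26); WM=20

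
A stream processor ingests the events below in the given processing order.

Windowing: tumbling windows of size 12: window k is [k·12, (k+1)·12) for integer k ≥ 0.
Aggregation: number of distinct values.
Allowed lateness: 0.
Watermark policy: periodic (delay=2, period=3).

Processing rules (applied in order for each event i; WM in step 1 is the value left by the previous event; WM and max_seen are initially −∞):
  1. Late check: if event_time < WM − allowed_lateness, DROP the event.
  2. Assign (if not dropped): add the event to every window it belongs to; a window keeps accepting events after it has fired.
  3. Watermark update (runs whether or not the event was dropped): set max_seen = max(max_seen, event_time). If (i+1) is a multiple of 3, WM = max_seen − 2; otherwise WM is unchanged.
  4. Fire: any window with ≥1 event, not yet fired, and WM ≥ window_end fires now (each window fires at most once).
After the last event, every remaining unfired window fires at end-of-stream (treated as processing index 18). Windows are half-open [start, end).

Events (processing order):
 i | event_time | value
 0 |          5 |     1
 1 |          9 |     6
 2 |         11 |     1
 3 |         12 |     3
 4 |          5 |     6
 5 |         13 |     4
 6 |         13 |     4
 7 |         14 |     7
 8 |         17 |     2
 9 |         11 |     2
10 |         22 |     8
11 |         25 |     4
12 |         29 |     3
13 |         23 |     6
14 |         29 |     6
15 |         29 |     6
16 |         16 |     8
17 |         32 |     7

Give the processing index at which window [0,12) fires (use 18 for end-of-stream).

8

i=0 t=5 v=1: → [0,12); WM=−∞
i=1 t=9 v=6: → [0,12); WM=−∞
i=2 t=11 v=1: → [0,12); WM=9
i=3 t=12 v=3: → [12,24); WM=9
i=4 t=5 v=6: DROP (t<9-0); WM=9
i=5 t=13 v=4: → [12,24); WM=11
i=6 t=13 v=4: → [12,24); WM=11
i=7 t=14 v=7: → [12,24); WM=11
i=8 t=17 v=2: → [12,24); WM=15; [0,12) fires=2
i=9 t=11 v=2: DROP (t<15-0); WM=15
i=10 t=22 v=8: → [12,24); WM=15
i=11 t=25 v=4: → [24,36); WM=23
i=12 t=29 v=3: → [24,36); WM=23
i=13 t=23 v=6: → [12,24); WM=23
i=14 t=29 v=6: → [24,36); WM=27; [12,24) fires=6
i=15 t=29 v=6: → [24,36); WM=27
i=16 t=16 v=8: DROP (t<27-0); WM=27
i=17 t=32 v=7: → [24,36); WM=30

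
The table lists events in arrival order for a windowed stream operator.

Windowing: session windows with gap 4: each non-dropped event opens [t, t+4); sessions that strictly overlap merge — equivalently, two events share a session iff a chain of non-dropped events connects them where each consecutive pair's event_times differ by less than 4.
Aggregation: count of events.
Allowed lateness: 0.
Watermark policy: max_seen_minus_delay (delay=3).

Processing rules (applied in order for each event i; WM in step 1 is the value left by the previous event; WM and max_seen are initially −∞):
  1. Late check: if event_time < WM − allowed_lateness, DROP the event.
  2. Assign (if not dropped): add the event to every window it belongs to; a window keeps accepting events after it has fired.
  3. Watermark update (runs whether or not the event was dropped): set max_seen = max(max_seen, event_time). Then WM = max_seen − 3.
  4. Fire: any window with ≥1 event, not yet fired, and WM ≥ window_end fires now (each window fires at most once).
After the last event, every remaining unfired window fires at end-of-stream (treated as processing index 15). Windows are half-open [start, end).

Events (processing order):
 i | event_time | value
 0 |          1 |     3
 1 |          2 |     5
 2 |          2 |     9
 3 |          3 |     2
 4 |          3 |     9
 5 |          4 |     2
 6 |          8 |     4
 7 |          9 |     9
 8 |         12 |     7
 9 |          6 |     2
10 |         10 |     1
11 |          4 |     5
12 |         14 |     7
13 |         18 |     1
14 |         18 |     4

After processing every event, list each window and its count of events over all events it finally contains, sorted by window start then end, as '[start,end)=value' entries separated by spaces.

i=0 t=1 v=3: → [1,5); WM=-2
i=1 t=2 v=5: → [1,6); WM=-1
i=2 t=2 v=9: → [1,6); WM=-1
i=3 t=3 v=2: → [1,7); WM=0
i=4 t=3 v=9: → [1,7); WM=0
i=5 t=4 v=2: → [1,8); WM=1
i=6 t=8 v=4: → [8,12); WM=5
i=7 t=9 v=9: → [8,13); WM=6
i=8 t=12 v=7: → [8,16); WM=9
i=9 t=6 v=2: DROP (t<9-0); WM=9
i=10 t=10 v=1: → [8,16); WM=9
i=11 t=4 v=5: DROP (t<9-0); WM=9
i=12 t=14 v=7: → [8,18); WM=11
i=13 t=18 v=1: → [18,22); WM=15
i=14 t=18 v=4: → [18,22); WM=15

[1,8)=6 [8,18)=5 [18,22)=2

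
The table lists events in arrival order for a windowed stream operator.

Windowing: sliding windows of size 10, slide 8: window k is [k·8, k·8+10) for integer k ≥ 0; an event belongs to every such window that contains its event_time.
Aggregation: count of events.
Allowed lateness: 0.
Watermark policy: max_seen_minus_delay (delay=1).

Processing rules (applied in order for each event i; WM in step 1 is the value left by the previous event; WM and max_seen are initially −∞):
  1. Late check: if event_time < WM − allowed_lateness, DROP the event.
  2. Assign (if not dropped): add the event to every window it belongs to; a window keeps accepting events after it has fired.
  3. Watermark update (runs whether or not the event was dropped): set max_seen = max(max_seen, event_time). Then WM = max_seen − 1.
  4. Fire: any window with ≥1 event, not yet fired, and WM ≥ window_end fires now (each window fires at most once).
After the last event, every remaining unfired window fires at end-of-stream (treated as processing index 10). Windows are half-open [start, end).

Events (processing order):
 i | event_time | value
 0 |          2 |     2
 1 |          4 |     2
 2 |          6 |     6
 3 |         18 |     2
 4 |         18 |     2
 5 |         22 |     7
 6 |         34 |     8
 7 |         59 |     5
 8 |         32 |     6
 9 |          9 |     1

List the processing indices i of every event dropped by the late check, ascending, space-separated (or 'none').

i=0 t=2 v=2: → [0,10); WM=1
i=1 t=4 v=2: → [0,10); WM=3
i=2 t=6 v=6: → [0,10); WM=5
i=3 t=18 v=2: → [16,26); WM=17; [0,10) fires=3
i=4 t=18 v=2: → [16,26); WM=17
i=5 t=22 v=7: → [16,26); WM=21
i=6 t=34 v=8: → [32,42); WM=33; [16,26) fires=3
i=7 t=59 v=5: → [56,66); WM=58; [32,42) fires=1
i=8 t=32 v=6: DROP (t<58-0); WM=58
i=9 t=9 v=1: DROP (t<58-0); WM=58

8 9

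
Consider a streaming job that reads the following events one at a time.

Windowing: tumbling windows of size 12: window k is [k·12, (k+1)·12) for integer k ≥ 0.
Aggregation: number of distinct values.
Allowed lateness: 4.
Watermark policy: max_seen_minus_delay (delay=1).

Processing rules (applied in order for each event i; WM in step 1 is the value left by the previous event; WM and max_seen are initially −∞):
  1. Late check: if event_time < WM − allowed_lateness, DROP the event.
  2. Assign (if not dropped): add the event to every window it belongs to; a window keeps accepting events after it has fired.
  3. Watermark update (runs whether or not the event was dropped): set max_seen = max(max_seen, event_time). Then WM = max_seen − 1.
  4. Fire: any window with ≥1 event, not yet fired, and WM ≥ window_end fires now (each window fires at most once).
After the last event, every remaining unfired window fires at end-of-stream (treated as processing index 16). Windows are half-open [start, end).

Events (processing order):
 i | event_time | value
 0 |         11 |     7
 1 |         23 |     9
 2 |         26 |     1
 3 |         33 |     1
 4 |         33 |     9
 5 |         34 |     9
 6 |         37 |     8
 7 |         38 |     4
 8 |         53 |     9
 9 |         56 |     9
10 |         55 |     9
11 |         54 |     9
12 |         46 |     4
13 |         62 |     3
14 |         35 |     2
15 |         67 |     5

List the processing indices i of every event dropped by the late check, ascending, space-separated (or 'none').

i=0 t=11 v=7: → [0,12); WM=10
i=1 t=23 v=9: → [12,24); WM=22; [0,12) fires=1
i=2 t=26 v=1: → [24,36); WM=25; [12,24) fires=1
i=3 t=33 v=1: → [24,36); WM=32
i=4 t=33 v=9: → [24,36); WM=32
i=5 t=34 v=9: → [24,36); WM=33
i=6 t=37 v=8: → [36,48); WM=36; [24,36) fires=2
i=7 t=38 v=4: → [36,48); WM=37
i=8 t=53 v=9: → [48,60); WM=52; [36,48) fires=2
i=9 t=56 v=9: → [48,60); WM=55
i=10 t=55 v=9: → [48,60); WM=55
i=11 t=54 v=9: → [48,60); WM=55
i=12 t=46 v=4: DROP (t<55-4); WM=55
i=13 t=62 v=3: → [60,72); WM=61; [48,60) fires=1
i=14 t=35 v=2: DROP (t<61-4); WM=61
i=15 t=67 v=5: → [60,72); WM=66

12 14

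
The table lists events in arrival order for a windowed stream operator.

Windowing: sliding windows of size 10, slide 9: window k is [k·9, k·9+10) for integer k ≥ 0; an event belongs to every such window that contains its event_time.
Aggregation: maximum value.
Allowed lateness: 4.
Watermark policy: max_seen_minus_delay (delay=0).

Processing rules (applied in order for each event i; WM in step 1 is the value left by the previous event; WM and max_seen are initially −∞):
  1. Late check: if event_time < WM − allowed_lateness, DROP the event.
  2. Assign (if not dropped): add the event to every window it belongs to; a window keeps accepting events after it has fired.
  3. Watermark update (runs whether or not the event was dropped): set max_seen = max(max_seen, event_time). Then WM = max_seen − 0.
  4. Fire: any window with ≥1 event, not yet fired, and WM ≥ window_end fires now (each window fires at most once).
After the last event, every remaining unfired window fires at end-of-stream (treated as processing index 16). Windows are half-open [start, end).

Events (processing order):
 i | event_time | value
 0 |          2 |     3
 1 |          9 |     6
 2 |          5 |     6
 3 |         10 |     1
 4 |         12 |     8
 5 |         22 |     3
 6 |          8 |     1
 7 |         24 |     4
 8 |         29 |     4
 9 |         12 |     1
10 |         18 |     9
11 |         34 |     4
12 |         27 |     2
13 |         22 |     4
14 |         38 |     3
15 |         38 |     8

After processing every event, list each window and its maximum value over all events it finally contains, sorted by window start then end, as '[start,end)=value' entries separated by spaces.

i=0 t=2 v=3: → [0,10); WM=2
i=1 t=9 v=6: → [9,19),[0,10); WM=9
i=2 t=5 v=6: → [0,10); WM=9
i=3 t=10 v=1: → [9,19); WM=10; [0,10) fires=6
i=4 t=12 v=8: → [9,19); WM=12
i=5 t=22 v=3: → [18,28); WM=22; [9,19) fires=8
i=6 t=8 v=1: DROP (t<22-4); WM=22
i=7 t=24 v=4: → [18,28); WM=24
i=8 t=29 v=4: → [27,37); WM=29; [18,28) fires=4
i=9 t=12 v=1: DROP (t<29-4); WM=29
i=10 t=18 v=9: DROP (t<29-4); WM=29
i=11 t=34 v=4: → [27,37); WM=34
i=12 t=27 v=2: DROP (t<34-4); WM=34
i=13 t=22 v=4: DROP (t<34-4); WM=34
i=14 t=38 v=3: → [36,46); WM=38; [27,37) fires=4
i=15 t=38 v=8: → [36,46); WM=38

[0,10)=6 [9,19)=8 [18,28)=4 [27,37)=4 [36,46)=8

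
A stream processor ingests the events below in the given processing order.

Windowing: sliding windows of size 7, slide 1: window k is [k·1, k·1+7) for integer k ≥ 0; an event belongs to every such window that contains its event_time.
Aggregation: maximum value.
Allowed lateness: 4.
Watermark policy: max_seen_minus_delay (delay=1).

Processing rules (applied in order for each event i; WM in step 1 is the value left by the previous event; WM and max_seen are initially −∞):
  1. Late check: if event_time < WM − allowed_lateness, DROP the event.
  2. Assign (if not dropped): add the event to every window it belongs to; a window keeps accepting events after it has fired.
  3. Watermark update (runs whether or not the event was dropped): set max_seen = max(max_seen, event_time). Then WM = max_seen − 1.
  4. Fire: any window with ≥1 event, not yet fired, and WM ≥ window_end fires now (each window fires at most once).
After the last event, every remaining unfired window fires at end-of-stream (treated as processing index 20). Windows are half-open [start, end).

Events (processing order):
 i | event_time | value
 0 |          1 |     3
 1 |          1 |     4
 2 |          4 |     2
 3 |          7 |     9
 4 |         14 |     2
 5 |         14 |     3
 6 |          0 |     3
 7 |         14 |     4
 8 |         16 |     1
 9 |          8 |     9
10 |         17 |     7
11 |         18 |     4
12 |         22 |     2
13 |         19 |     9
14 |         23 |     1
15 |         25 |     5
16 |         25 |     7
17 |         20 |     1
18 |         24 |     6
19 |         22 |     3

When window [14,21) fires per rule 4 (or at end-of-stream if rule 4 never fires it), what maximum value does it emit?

7

i=0 t=1 v=3: → [1,8),[0,7); WM=0
i=1 t=1 v=4: → [1,8),[0,7); WM=0
i=2 t=4 v=2: → [4,11),[3,10),[2,9),[1,8),[0,7); WM=3
i=3 t=7 v=9: → [7,14),[6,13),[5,12),[4,11),[3,10),[2,9),[1,8); WM=6
i=4 t=14 v=2: → [14,21),[13,20),[12,19),[11,18),[10,17),[9,16),[8,15); WM=13; [0,7) fires=4 [1,8) fires=9 [2,9) fires=9 [3,10) fires=9 [4,11) fires=9 [5,12) fires=9 [6,13) fires=9
i=5 t=14 v=3: → [14,21),[13,20),[12,19),[11,18),[10,17),[9,16),[8,15); WM=13
i=6 t=0 v=3: DROP (t<13-4); WM=13
i=7 t=14 v=4: → [14,21),[13,20),[12,19),[11,18),[10,17),[9,16),[8,15); WM=13
i=8 t=16 v=1: → [16,23),[15,22),[14,21),[13,20),[12,19),[11,18),[10,17); WM=15; [7,14) fires=9 [8,15) fires=4
i=9 t=8 v=9: DROP (t<15-4); WM=15
i=10 t=17 v=7: → [17,24),[16,23),[15,22),[14,21),[13,20),[12,19),[11,18); WM=16; [9,16) fires=4
i=11 t=18 v=4: → [18,25),[17,24),[16,23),[15,22),[14,21),[13,20),[12,19); WM=17; [10,17) fires=4
i=12 t=22 v=2: → [22,29),[21,28),[20,27),[19,26),[18,25),[17,24),[16,23); WM=21; [11,18) fires=7 [12,19) fires=7 [13,20) fires=7 [14,21) fires=7
i=13 t=19 v=9: → [19,26),[18,25),[17,24),[16,23),[15,22),[14,21),[13,20); WM=21
i=14 t=23 v=1: → [23,30),[22,29),[21,28),[20,27),[19,26),[18,25),[17,24); WM=22; [15,22) fires=9
i=15 t=25 v=5: → [25,32),[24,31),[23,30),[22,29),[21,28),[20,27),[19,26); WM=24; [16,23) fires=9 [17,24) fires=9
i=16 t=25 v=7: → [25,32),[24,31),[23,30),[22,29),[21,28),[20,27),[19,26); WM=24
i=17 t=20 v=1: → [20,27),[19,26),[18,25),[17,24),[16,23),[15,22),[14,21); WM=24
i=18 t=24 v=6: → [24,31),[23,30),[22,29),[21,28),[20,27),[19,26),[18,25); WM=24
i=19 t=22 v=3: → [22,29),[21,28),[20,27),[19,26),[18,25),[17,24),[16,23); WM=24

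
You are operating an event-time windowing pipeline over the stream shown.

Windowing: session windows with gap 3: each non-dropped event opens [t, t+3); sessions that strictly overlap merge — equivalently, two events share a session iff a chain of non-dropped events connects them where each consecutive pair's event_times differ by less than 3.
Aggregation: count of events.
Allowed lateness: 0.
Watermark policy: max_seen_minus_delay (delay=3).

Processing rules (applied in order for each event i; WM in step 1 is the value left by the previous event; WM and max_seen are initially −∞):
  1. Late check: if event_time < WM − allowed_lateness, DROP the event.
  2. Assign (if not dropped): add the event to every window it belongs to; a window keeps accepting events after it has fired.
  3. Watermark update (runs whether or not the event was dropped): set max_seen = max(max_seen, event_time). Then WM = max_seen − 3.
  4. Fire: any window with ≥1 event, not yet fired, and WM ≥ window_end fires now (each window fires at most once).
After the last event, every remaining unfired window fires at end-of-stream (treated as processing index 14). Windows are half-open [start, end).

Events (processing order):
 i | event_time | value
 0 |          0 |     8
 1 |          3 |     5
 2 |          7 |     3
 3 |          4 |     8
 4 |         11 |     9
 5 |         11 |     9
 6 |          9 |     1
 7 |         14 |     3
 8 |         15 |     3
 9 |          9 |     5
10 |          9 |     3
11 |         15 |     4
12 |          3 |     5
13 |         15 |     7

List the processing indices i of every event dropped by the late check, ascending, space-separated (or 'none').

9 10 12

i=0 t=0 v=8: → [0,3); WM=-3
i=1 t=3 v=5: → [3,6); WM=0
i=2 t=7 v=3: → [7,10); WM=4
i=3 t=4 v=8: → [3,7); WM=4
i=4 t=11 v=9: → [11,14); WM=8
i=5 t=11 v=9: → [11,14); WM=8
i=6 t=9 v=1: → [7,14); WM=8
i=7 t=14 v=3: → [14,17); WM=11
i=8 t=15 v=3: → [14,18); WM=12
i=9 t=9 v=5: DROP (t<12-0); WM=12
i=10 t=9 v=3: DROP (t<12-0); WM=12
i=11 t=15 v=4: → [14,18); WM=12
i=12 t=3 v=5: DROP (t<12-0); WM=12
i=13 t=15 v=7: → [14,18); WM=12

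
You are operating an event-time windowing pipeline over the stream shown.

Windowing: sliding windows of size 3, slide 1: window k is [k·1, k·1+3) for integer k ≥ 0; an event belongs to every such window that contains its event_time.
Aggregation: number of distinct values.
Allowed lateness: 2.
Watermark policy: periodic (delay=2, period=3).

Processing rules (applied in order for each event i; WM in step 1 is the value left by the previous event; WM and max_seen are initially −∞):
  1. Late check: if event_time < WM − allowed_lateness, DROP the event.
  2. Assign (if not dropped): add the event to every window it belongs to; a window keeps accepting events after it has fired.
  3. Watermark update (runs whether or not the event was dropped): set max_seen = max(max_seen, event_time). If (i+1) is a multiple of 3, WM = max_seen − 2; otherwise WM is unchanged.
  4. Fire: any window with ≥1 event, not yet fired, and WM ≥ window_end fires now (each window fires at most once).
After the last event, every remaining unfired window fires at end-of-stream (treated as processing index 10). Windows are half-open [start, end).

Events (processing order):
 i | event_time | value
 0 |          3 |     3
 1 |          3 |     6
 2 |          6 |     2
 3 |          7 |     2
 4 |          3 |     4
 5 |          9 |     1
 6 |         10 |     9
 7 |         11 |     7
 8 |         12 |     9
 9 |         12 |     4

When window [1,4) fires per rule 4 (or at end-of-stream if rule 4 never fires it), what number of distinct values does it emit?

i=0 t=3 v=3: → [3,6),[2,5),[1,4); WM=−∞
i=1 t=3 v=6: → [3,6),[2,5),[1,4); WM=−∞
i=2 t=6 v=2: → [6,9),[5,8),[4,7); WM=4; [1,4) fires=2
i=3 t=7 v=2: → [7,10),[6,9),[5,8); WM=4
i=4 t=3 v=4: → [3,6),[2,5),[1,4); WM=4
i=5 t=9 v=1: → [9,12),[8,11),[7,10); WM=7; [2,5) fires=3 [3,6) fires=3 [4,7) fires=1
i=6 t=10 v=9: → [10,13),[9,12),[8,11); WM=7
i=7 t=11 v=7: → [11,14),[10,13),[9,12); WM=7
i=8 t=12 v=9: → [12,15),[11,14),[10,13); WM=10; [5,8) fires=1 [6,9) fires=1 [7,10) fires=2
i=9 t=12 v=4: → [12,15),[11,14),[10,13); WM=10

2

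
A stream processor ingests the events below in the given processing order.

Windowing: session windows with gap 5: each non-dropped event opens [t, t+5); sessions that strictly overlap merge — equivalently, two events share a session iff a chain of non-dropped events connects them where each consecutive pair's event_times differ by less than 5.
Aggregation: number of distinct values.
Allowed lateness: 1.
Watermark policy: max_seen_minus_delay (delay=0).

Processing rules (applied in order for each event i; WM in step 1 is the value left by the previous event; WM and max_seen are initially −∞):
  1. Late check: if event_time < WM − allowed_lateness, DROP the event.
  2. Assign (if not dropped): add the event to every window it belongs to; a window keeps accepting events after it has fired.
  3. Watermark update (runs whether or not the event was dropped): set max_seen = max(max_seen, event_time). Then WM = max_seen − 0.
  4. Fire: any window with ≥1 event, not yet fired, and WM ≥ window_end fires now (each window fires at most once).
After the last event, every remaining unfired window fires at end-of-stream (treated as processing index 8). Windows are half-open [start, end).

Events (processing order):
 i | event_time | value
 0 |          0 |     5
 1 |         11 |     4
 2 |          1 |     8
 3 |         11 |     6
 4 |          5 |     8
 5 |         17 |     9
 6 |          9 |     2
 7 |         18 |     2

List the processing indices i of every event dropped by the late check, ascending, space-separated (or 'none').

i=0 t=0 v=5: → [0,5); WM=0
i=1 t=11 v=4: → [11,16); WM=11
i=2 t=1 v=8: DROP (t<11-1); WM=11
i=3 t=11 v=6: → [11,16); WM=11
i=4 t=5 v=8: DROP (t<11-1); WM=11
i=5 t=17 v=9: → [17,22); WM=17
i=6 t=9 v=2: DROP (t<17-1); WM=17
i=7 t=18 v=2: → [17,23); WM=18

2 4 6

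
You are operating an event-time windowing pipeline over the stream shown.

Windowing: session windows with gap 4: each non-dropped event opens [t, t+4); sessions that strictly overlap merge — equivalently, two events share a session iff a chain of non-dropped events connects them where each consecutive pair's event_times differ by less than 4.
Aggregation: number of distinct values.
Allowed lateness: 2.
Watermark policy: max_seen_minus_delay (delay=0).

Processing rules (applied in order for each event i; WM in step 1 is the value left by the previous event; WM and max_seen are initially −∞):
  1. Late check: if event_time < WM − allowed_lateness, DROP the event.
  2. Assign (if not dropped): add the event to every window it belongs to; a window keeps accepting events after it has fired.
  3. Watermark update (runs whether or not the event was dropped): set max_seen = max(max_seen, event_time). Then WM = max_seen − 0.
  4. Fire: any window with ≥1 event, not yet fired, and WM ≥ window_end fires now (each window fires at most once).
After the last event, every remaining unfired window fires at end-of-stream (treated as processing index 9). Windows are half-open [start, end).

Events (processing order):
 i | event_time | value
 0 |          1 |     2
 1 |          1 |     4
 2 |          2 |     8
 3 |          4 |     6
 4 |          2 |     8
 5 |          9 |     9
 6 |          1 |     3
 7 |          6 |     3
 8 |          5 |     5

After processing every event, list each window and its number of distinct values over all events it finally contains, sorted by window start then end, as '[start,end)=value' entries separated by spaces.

i=0 t=1 v=2: → [1,5); WM=1
i=1 t=1 v=4: → [1,5); WM=1
i=2 t=2 v=8: → [1,6); WM=2
i=3 t=4 v=6: → [1,8); WM=4
i=4 t=2 v=8: → [1,8); WM=4
i=5 t=9 v=9: → [9,13); WM=9
i=6 t=1 v=3: DROP (t<9-2); WM=9
i=7 t=6 v=3: DROP (t<9-2); WM=9
i=8 t=5 v=5: DROP (t<9-2); WM=9

[1,8)=4 [9,13)=1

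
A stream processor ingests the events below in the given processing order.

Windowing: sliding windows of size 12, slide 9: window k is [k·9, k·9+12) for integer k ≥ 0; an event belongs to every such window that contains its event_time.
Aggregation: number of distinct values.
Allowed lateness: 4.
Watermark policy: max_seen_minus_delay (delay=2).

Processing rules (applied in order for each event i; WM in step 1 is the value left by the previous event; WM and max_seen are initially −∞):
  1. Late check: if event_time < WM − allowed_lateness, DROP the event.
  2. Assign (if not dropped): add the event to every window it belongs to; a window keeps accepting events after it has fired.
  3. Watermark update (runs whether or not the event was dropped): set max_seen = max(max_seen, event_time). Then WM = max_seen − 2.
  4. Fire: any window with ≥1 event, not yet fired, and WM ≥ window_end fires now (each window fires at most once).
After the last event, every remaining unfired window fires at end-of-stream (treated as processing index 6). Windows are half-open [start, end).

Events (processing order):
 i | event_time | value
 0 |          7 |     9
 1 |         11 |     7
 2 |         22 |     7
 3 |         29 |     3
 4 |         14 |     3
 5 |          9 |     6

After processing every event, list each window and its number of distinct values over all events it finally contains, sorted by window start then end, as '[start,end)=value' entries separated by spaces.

[0,12)=2 [9,21)=1 [18,30)=2 [27,39)=1

i=0 t=7 v=9: → [0,12); WM=5
i=1 t=11 v=7: → [9,21),[0,12); WM=9
i=2 t=22 v=7: → [18,30); WM=20; [0,12) fires=2
i=3 t=29 v=3: → [27,39),[18,30); WM=27; [9,21) fires=1
i=4 t=14 v=3: DROP (t<27-4); WM=27
i=5 t=9 v=6: DROP (t<27-4); WM=27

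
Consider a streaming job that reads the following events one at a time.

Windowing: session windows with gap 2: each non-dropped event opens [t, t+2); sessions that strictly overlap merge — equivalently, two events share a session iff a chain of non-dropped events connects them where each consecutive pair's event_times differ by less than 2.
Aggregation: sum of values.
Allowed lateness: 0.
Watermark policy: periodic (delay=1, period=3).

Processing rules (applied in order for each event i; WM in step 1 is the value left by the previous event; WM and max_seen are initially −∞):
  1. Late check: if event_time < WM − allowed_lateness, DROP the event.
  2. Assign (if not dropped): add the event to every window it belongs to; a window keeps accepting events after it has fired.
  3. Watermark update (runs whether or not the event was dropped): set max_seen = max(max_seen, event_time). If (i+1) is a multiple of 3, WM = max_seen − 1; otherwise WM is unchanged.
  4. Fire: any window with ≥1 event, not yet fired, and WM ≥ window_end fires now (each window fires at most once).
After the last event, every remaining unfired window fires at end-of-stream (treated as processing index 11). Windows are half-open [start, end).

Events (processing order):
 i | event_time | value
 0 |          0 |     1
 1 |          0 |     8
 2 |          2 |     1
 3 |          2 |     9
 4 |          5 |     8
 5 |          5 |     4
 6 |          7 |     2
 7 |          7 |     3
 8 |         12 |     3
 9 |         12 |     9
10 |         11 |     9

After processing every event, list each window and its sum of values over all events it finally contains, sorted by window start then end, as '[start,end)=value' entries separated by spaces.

[0,2)=9 [2,4)=10 [5,7)=12 [7,9)=5 [11,14)=21

i=0 t=0 v=1: → [0,2); WM=−∞
i=1 t=0 v=8: → [0,2); WM=−∞
i=2 t=2 v=1: → [2,4); WM=1
i=3 t=2 v=9: → [2,4); WM=1
i=4 t=5 v=8: → [5,7); WM=1
i=5 t=5 v=4: → [5,7); WM=4
i=6 t=7 v=2: → [7,9); WM=4
i=7 t=7 v=3: → [7,9); WM=4
i=8 t=12 v=3: → [12,14); WM=11
i=9 t=12 v=9: → [12,14); WM=11
i=10 t=11 v=9: → [11,14); WM=11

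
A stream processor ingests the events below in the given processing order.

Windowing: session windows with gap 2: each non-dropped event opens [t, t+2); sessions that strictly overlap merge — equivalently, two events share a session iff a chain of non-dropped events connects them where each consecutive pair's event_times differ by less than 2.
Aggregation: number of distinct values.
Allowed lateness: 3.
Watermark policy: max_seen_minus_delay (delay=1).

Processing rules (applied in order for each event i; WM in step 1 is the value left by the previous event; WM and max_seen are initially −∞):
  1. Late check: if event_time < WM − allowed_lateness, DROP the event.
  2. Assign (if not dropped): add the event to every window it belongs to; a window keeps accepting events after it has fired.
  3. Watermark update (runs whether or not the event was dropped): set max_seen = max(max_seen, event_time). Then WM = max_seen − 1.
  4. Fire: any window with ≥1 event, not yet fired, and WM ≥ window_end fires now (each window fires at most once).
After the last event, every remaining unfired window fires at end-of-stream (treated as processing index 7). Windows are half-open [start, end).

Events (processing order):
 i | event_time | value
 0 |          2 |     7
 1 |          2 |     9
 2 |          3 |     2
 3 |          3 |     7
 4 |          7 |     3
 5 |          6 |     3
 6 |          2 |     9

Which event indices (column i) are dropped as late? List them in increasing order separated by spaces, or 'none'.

6

i=0 t=2 v=7: → [2,4); WM=1
i=1 t=2 v=9: → [2,4); WM=1
i=2 t=3 v=2: → [2,5); WM=2
i=3 t=3 v=7: → [2,5); WM=2
i=4 t=7 v=3: → [7,9); WM=6
i=5 t=6 v=3: → [6,9); WM=6
i=6 t=2 v=9: DROP (t<6-3); WM=6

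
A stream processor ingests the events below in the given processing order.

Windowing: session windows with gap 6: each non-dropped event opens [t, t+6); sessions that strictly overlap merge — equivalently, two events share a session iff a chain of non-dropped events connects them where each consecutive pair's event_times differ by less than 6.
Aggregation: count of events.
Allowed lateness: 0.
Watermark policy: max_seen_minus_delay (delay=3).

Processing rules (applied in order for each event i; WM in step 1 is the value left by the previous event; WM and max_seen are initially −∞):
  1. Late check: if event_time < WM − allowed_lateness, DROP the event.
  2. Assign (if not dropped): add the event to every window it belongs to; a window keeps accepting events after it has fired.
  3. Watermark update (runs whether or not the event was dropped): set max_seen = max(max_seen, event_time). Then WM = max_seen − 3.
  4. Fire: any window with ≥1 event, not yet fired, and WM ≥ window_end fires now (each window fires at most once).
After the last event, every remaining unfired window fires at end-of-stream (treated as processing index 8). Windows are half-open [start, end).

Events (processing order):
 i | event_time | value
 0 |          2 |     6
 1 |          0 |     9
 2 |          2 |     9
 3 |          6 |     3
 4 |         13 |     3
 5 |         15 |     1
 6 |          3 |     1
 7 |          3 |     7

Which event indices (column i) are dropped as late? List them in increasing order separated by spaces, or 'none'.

6 7

i=0 t=2 v=6: → [2,8); WM=-1
i=1 t=0 v=9: → [0,8); WM=-1
i=2 t=2 v=9: → [0,8); WM=-1
i=3 t=6 v=3: → [0,12); WM=3
i=4 t=13 v=3: → [13,19); WM=10
i=5 t=15 v=1: → [13,21); WM=12
i=6 t=3 v=1: DROP (t<12-0); WM=12
i=7 t=3 v=7: DROP (t<12-0); WM=12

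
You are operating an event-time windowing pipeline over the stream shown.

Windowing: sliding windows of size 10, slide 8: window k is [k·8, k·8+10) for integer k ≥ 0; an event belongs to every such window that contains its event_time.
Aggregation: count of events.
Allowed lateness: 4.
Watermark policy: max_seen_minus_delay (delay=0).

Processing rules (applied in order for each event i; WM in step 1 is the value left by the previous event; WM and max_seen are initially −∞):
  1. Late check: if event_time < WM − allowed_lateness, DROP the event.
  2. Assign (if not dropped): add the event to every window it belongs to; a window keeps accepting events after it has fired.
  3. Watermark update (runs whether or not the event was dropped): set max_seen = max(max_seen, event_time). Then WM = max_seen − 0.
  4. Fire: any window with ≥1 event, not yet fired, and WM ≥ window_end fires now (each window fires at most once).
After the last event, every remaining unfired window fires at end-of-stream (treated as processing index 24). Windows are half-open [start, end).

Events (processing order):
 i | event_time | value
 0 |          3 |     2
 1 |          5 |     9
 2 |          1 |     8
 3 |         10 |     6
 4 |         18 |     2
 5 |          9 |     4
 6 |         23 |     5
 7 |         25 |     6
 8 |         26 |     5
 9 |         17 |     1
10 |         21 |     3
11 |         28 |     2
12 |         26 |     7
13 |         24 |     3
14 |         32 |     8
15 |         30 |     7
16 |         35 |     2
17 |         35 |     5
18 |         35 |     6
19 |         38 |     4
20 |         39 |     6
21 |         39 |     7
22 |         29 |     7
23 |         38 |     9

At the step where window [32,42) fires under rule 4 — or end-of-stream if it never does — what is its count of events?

i=0 t=3 v=2: → [0,10); WM=3
i=1 t=5 v=9: → [0,10); WM=5
i=2 t=1 v=8: → [0,10); WM=5
i=3 t=10 v=6: → [8,18); WM=10; [0,10) fires=3
i=4 t=18 v=2: → [16,26); WM=18; [8,18) fires=1
i=5 t=9 v=4: DROP (t<18-4); WM=18
i=6 t=23 v=5: → [16,26); WM=23
i=7 t=25 v=6: → [24,34),[16,26); WM=25
i=8 t=26 v=5: → [24,34); WM=26; [16,26) fires=3
i=9 t=17 v=1: DROP (t<26-4); WM=26
i=10 t=21 v=3: DROP (t<26-4); WM=26
i=11 t=28 v=2: → [24,34); WM=28
i=12 t=26 v=7: → [24,34); WM=28
i=13 t=24 v=3: → [24,34),[16,26); WM=28
i=14 t=32 v=8: → [32,42),[24,34); WM=32
i=15 t=30 v=7: → [24,34); WM=32
i=16 t=35 v=2: → [32,42); WM=35; [24,34) fires=7
i=17 t=35 v=5: → [32,42); WM=35
i=18 t=35 v=6: → [32,42); WM=35
i=19 t=38 v=4: → [32,42); WM=38
i=20 t=39 v=6: → [32,42); WM=39
i=21 t=39 v=7: → [32,42); WM=39
i=22 t=29 v=7: DROP (t<39-4); WM=39
i=23 t=38 v=9: → [32,42); WM=39

8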